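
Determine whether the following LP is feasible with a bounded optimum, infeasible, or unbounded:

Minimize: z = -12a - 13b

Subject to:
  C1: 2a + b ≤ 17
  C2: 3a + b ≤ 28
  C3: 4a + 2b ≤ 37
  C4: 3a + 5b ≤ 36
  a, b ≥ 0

Feasible with a bounded optimal solution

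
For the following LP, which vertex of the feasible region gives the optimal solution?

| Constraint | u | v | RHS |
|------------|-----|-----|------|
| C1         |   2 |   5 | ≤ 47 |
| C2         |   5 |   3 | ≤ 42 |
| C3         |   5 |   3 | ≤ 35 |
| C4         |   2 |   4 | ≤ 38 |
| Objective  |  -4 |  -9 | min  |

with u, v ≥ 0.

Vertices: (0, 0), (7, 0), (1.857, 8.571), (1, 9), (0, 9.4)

Evaluate the objective at each vertex of the feasible region:
  z(0, 0) = 0
  z(7, 0) = -28
  z(1.857, 8.571) = -84.57
  z(1, 9) = -85  ←
  z(0, 9.4) = -84.6
The minimum is at u = 1, v = 9.

(1, 9)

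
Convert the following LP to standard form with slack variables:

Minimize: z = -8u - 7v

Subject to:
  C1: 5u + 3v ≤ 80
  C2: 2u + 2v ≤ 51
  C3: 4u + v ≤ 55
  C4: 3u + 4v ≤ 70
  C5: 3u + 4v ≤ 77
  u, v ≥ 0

min z = -8u - 7v

s.t.
  5u + 3v + s1 = 80
  2u + 2v + s2 = 51
  4u + v + s3 = 55
  3u + 4v + s4 = 70
  3u + 4v + s5 = 77
  u, v, s1, s2, s3, s4, s5 ≥ 0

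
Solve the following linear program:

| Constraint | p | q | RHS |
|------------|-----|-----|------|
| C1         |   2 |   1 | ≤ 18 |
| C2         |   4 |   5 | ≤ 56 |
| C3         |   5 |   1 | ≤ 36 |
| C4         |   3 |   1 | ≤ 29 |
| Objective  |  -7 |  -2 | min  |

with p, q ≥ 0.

Evaluate the objective at each vertex of the feasible region:
  z(0, 0) = 0
  z(7.2, 0) = -50.4
  z(6, 6) = -54  ←
  z(5.667, 6.667) = -53
  z(0, 11.2) = -22.4
The minimum is at p = 6, q = 6.

p = 6, q = 6, z = -54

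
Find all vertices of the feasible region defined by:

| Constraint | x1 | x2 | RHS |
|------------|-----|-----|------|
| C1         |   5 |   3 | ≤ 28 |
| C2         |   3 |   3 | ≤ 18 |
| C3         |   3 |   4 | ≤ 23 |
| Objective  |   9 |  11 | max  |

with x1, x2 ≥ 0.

(0, 0), (5.6, 0), (5, 1), (1, 5), (0, 5.75)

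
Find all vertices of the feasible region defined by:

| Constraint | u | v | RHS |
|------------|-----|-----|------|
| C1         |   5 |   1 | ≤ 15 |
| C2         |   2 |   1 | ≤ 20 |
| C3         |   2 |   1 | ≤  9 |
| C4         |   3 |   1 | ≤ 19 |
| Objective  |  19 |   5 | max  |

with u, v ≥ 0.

(0, 0), (3, 0), (2, 5), (0, 9)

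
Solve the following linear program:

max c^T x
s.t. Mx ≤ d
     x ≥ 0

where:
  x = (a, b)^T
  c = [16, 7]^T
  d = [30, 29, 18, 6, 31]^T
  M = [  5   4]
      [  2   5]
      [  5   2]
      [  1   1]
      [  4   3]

Evaluate the objective at each vertex of the feasible region:
  z(0, 0) = 0
  z(3.6, 0) = 57.6
  z(2, 4) = 60  ←
  z(0.3333, 5.667) = 45
  z(0, 5.8) = 40.6
The maximum is at a = 2, b = 4.

a = 2, b = 4, z = 60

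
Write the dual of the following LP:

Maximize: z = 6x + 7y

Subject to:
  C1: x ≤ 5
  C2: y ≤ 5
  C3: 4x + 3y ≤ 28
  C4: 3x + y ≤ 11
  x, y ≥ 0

Primal max cᵀx s.t. Ax ≤ b, x ≥ 0  →  Dual min bᵀy s.t. Aᵀy ≥ c, y ≥ 0.

Minimize: z = 5y1 + 5y2 + 28y3 + 11y4

Subject to:
  y1 + 4y3 + 3y4 ≥ 6
  y2 + 3y3 + y4 ≥ 7
  y1, y2, y3, y4 ≥ 0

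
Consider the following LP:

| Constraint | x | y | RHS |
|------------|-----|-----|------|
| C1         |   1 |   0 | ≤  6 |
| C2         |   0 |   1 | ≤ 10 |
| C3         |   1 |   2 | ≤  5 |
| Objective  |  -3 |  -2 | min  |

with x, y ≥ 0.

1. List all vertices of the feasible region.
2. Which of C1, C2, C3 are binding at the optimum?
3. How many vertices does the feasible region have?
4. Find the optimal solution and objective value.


1. (0, 0), (5, 0), (0, 2.5)
2. C3
3. 3
4. x = 5, y = 0, z = -15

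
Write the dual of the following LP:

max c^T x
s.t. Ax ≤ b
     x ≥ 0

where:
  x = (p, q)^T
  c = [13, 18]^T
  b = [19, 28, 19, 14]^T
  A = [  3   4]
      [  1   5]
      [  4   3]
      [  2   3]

Primal max cᵀx s.t. Ax ≤ b, x ≥ 0  →  Dual min bᵀy s.t. Aᵀy ≥ c, y ≥ 0.

Minimize: z = 19y1 + 28y2 + 19y3 + 14y4

Subject to:
  3y1 + y2 + 4y3 + 2y4 ≥ 13
  4y1 + 5y2 + 3y3 + 3y4 ≥ 18
  y1, y2, y3, y4 ≥ 0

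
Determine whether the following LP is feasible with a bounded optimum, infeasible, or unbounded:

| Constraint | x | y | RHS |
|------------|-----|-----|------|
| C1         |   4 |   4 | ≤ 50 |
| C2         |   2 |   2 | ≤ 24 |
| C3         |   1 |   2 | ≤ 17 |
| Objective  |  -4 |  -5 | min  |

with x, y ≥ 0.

Feasible with a bounded optimal solution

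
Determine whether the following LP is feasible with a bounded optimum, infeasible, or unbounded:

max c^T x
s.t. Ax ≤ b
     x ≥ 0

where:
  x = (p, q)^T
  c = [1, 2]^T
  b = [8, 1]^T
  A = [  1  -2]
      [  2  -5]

Unbounded (objective can increase without bound)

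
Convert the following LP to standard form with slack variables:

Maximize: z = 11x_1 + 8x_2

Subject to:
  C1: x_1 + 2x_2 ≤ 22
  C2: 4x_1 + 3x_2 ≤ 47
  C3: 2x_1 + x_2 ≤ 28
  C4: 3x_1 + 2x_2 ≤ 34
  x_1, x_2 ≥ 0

max z = 11x_1 + 8x_2

s.t.
  x_1 + 2x_2 + s1 = 22
  4x_1 + 3x_2 + s2 = 47
  2x_1 + x_2 + s3 = 28
  3x_1 + 2x_2 + s4 = 34
  x_1, x_2, s1, s2, s3, s4 ≥ 0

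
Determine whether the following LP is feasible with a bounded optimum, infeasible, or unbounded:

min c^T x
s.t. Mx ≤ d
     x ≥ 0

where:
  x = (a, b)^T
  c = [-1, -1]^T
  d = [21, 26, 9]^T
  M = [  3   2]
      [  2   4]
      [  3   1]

Feasible with a bounded optimal solution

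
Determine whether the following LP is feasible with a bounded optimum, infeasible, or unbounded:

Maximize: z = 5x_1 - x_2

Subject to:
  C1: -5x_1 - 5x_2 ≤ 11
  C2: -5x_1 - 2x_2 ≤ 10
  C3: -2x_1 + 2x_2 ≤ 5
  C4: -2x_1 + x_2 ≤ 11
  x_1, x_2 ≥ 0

Unbounded (objective can increase without bound)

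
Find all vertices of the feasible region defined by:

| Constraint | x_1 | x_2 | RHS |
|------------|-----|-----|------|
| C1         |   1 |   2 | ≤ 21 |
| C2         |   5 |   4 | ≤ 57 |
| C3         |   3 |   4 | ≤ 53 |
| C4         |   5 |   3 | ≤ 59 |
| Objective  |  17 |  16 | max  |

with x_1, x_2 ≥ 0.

(0, 0), (11.4, 0), (5, 8), (0, 10.5)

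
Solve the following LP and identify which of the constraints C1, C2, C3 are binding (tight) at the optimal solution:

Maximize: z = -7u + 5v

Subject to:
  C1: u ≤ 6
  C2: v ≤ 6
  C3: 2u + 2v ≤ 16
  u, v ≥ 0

At u = 0, v = 6, compute slack b - a·x for each constraint:
  C1: 6 − 0 = 6  (slack)
  C2: 6 − 6 = 0  (binding)
  C3: 16 − 12 = 4  (slack)

Optimal: u = 0, v = 6
Binding: C2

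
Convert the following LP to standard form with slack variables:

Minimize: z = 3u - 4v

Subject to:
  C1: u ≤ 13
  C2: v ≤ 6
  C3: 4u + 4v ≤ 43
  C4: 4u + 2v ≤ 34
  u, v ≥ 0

min z = 3u - 4v

s.t.
  u + s1 = 13
  v + s2 = 6
  4u + 4v + s3 = 43
  4u + 2v + s4 = 34
  u, v, s1, s2, s3, s4 ≥ 0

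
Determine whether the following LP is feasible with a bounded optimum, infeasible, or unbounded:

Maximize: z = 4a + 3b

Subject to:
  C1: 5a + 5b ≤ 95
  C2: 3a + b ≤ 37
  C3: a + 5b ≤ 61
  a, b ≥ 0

Feasible with a bounded optimal solution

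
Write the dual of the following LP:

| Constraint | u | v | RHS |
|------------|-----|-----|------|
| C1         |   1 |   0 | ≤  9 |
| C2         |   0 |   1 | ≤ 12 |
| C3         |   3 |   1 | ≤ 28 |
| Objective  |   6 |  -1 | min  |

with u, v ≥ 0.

Primal min cᵀx s.t. Ax ≤ b, x ≥ 0  →  Dual max −bᵀy s.t. Aᵀy ≥ −c, y ≥ 0.

Maximize: z = -9y1 - 12y2 - 28y3

Subject to:
  y1 + 3y3 ≥ -6
  y2 + y3 ≥ 1
  y1, y2, y3 ≥ 0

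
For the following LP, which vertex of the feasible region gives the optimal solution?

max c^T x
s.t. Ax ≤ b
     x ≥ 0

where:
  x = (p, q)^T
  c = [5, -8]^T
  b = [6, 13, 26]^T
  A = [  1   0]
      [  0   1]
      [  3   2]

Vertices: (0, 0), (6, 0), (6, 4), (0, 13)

Evaluate the objective at each vertex of the feasible region:
  z(0, 0) = 0
  z(6, 0) = 30  ←
  z(6, 4) = -2
  z(0, 13) = -104
The maximum is at p = 6, q = 0.

(6, 0)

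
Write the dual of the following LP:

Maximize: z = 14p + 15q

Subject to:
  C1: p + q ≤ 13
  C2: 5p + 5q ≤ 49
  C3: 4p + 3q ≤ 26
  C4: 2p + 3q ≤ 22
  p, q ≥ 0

Primal max cᵀx s.t. Ax ≤ b, x ≥ 0  →  Dual min bᵀy s.t. Aᵀy ≥ c, y ≥ 0.

Minimize: z = 13y1 + 49y2 + 26y3 + 22y4

Subject to:
  y1 + 5y2 + 4y3 + 2y4 ≥ 14
  y1 + 5y2 + 3y3 + 3y4 ≥ 15
  y1, y2, y3, y4 ≥ 0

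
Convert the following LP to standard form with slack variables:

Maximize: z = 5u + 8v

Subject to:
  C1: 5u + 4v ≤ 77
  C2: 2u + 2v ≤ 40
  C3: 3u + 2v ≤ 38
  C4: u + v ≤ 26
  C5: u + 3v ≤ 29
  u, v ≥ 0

max z = 5u + 8v

s.t.
  5u + 4v + s1 = 77
  2u + 2v + s2 = 40
  3u + 2v + s3 = 38
  u + v + s4 = 26
  u + 3v + s5 = 29
  u, v, s1, s2, s3, s4, s5 ≥ 0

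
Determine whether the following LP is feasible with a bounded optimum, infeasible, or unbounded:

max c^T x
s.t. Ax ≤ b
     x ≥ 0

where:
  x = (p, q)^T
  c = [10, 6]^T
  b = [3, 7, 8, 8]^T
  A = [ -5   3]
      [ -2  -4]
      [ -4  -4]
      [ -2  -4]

Unbounded (objective can increase without bound)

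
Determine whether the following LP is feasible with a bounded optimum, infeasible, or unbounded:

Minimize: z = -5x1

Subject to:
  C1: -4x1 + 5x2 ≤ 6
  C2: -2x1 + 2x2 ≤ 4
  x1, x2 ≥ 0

Unbounded (objective can decrease without bound)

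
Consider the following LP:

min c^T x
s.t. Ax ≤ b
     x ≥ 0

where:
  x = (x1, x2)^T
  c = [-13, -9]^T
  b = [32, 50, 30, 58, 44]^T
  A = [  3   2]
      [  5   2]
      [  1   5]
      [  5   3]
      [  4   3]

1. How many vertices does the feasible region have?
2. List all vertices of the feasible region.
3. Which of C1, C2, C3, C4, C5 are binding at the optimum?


1. 6
2. (0, 0), (10, 0), (9, 2.5), (8, 4), (7.647, 4.471), (0, 6)
3. C1, C5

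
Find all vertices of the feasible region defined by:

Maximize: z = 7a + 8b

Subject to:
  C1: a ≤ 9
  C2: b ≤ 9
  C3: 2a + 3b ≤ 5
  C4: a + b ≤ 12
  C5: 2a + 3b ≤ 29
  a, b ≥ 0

(0, 0), (2.5, 0), (0, 1.667)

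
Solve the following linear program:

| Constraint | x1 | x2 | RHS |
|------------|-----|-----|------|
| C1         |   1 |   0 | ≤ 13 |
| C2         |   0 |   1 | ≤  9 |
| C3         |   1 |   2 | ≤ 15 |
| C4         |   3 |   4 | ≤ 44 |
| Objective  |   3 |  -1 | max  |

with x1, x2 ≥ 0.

Evaluate the objective at each vertex of the feasible region:
  z(0, 0) = 0
  z(13, 0) = 39  ←
  z(13, 1) = 38
  z(0, 7.5) = -7.5
The maximum is at x1 = 13, x2 = 0.

x1 = 13, x2 = 0, z = 39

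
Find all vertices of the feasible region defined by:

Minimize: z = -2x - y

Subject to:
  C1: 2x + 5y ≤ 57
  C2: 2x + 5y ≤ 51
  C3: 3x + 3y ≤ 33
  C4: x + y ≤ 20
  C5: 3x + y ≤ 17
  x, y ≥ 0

(0, 0), (5.667, 0), (3, 8), (1.333, 9.667), (0, 10.2)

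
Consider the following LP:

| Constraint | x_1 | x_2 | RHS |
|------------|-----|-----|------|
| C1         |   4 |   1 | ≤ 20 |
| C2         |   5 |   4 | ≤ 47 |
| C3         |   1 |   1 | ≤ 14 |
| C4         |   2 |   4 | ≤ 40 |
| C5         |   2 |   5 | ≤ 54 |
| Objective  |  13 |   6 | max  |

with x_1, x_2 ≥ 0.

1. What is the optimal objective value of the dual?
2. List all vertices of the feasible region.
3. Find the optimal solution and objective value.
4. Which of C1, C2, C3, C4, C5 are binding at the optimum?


1. 87
2. (0, 0), (5, 0), (3, 8), (2.333, 8.833), (0, 10)
3. x_1 = 3, x_2 = 8, z = 87
4. C1, C2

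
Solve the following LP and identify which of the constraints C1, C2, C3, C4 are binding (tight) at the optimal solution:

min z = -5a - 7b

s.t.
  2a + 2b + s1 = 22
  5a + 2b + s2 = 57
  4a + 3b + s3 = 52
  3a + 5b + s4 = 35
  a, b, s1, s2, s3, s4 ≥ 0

At a = 10, b = 1, compute slack b - a·x for each constraint:
  C1: 22 − 22 = 0  (binding)
  C2: 57 − 52 = 5  (slack)
  C3: 52 − 43 = 9  (slack)
  C4: 35 − 35 = 0  (binding)

Optimal: a = 10, b = 1
Binding: C1, C4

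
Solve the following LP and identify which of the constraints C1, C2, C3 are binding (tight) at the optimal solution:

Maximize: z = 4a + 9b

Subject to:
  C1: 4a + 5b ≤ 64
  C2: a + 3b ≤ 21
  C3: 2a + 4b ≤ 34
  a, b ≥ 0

At a = 9, b = 4, compute slack b - a·x for each constraint:
  C1: 64 − 56 = 8  (slack)
  C2: 21 − 21 = 0  (binding)
  C3: 34 − 34 = 0  (binding)

Optimal: a = 9, b = 4
Binding: C2, C3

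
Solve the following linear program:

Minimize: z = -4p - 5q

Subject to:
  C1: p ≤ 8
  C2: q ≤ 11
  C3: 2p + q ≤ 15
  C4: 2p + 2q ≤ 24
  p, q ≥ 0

Evaluate the objective at each vertex of the feasible region:
  z(0, 0) = 0
  z(7.5, 0) = -30
  z(3, 9) = -57
  z(1, 11) = -59  ←
  z(0, 11) = -55
The minimum is at p = 1, q = 11.

p = 1, q = 11, z = -59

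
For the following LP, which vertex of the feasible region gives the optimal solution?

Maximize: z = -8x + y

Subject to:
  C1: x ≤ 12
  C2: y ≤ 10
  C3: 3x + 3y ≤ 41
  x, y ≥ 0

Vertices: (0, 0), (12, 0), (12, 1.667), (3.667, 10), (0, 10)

Evaluate the objective at each vertex of the feasible region:
  z(0, 0) = 0
  z(12, 0) = -96
  z(12, 1.667) = -94.33
  z(3.667, 10) = -19.33
  z(0, 10) = 10  ←
The maximum is at x = 0, y = 10.

(0, 10)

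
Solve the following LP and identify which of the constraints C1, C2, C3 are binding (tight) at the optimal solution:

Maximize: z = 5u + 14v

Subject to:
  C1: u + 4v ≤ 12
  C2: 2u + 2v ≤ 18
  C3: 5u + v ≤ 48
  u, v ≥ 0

At u = 8, v = 1, compute slack b - a·x for each constraint:
  C1: 12 − 12 = 0  (binding)
  C2: 18 − 18 = 0  (binding)
  C3: 48 − 41 = 7  (slack)

Optimal: u = 8, v = 1
Binding: C1, C2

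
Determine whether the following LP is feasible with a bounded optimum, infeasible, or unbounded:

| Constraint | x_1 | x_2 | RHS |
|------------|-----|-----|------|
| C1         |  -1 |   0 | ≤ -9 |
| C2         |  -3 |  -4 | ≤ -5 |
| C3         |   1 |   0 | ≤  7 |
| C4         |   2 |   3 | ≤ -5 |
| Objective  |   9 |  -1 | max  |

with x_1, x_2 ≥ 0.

Infeasible (no feasible solution exists)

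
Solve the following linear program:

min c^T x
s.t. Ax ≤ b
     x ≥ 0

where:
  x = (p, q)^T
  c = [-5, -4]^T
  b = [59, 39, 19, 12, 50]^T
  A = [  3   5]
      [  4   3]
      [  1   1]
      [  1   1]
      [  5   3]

Evaluate the objective at each vertex of the feasible region:
  z(0, 0) = 0
  z(9.75, 0) = -48.75
  z(3, 9) = -51  ←
  z(0.5, 11.5) = -48.5
  z(0, 11.8) = -47.2
The minimum is at p = 3, q = 9.

p = 3, q = 9, z = -51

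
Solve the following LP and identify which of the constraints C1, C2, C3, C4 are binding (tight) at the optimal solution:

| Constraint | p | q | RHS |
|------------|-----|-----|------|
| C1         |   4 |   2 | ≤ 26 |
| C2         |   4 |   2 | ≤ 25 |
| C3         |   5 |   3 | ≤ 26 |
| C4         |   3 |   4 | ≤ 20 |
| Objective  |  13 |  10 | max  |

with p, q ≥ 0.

At p = 4, q = 2, compute slack b - a·x for each constraint:
  C1: 26 − 20 = 6  (slack)
  C2: 25 − 20 = 5  (slack)
  C3: 26 − 26 = 0  (binding)
  C4: 20 − 20 = 0  (binding)

Optimal: p = 4, q = 2
Binding: C3, C4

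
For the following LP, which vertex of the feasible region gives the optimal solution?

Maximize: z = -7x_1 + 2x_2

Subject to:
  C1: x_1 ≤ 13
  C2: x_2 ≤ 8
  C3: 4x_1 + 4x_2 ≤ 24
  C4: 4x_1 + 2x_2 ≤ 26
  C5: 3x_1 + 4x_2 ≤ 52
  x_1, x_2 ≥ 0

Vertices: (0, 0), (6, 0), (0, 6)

Evaluate the objective at each vertex of the feasible region:
  z(0, 0) = 0
  z(6, 0) = -42
  z(0, 6) = 12  ←
The maximum is at x_1 = 0, x_2 = 6.

(0, 6)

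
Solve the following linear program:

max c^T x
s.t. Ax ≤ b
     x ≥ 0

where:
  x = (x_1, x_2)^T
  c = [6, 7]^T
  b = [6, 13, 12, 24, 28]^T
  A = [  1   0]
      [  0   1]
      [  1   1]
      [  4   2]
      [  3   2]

Evaluate the objective at each vertex of the feasible region:
  z(0, 0) = 0
  z(6, 0) = 36
  z(0, 12) = 84  ←
The maximum is at x_1 = 0, x_2 = 12.

x_1 = 0, x_2 = 12, z = 84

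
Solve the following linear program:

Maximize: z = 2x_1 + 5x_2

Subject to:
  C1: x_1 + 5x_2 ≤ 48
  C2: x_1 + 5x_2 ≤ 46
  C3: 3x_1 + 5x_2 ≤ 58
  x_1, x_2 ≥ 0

Evaluate the objective at each vertex of the feasible region:
  z(0, 0) = 0
  z(19.33, 0) = 38.67
  z(6, 8) = 52  ←
  z(0, 9.2) = 46
The maximum is at x_1 = 6, x_2 = 8.

x_1 = 6, x_2 = 8, z = 52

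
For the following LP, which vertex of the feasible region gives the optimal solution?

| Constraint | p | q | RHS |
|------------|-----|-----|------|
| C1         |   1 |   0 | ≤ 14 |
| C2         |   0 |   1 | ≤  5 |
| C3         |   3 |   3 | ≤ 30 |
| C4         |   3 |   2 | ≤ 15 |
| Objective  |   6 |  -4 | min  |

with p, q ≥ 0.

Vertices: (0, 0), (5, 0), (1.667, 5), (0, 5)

Evaluate the objective at each vertex of the feasible region:
  z(0, 0) = 0
  z(5, 0) = 30
  z(1.667, 5) = -10
  z(0, 5) = -20  ←
The minimum is at p = 0, q = 5.

(0, 5)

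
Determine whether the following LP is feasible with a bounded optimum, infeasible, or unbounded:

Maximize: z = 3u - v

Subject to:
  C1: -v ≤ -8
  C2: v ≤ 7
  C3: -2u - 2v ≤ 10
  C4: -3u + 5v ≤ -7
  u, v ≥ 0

Infeasible (no feasible solution exists)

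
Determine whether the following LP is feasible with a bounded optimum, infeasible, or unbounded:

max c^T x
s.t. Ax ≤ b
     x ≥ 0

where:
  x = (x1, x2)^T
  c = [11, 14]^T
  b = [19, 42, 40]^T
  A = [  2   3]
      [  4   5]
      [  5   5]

Feasible with a bounded optimal solution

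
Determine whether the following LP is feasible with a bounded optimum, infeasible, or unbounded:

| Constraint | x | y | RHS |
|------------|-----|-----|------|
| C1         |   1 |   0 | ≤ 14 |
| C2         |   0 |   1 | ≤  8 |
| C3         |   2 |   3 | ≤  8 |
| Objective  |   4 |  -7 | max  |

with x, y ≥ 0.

Feasible with a bounded optimal solution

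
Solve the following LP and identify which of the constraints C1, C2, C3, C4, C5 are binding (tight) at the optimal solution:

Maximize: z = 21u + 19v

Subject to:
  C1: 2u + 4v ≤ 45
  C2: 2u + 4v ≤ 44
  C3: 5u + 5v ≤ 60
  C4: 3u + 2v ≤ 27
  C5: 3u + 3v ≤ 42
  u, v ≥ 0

At u = 3, v = 9, compute slack b - a·x for each constraint:
  C1: 45 − 42 = 3  (slack)
  C2: 44 − 42 = 2  (slack)
  C3: 60 − 60 = 0  (binding)
  C4: 27 − 27 = 0  (binding)
  C5: 42 − 36 = 6  (slack)

Optimal: u = 3, v = 9
Binding: C3, C4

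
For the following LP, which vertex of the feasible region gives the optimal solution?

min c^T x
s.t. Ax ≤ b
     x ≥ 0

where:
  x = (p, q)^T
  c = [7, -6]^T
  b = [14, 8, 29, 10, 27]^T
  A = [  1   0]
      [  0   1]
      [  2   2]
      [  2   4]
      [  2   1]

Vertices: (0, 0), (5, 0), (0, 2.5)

Evaluate the objective at each vertex of the feasible region:
  z(0, 0) = 0
  z(5, 0) = 35
  z(0, 2.5) = -15  ←
The minimum is at p = 0, q = 2.5.

(0, 2.5)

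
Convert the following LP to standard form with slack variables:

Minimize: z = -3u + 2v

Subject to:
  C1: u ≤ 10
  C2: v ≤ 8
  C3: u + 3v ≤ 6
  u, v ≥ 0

min z = -3u + 2v

s.t.
  u + s1 = 10
  v + s2 = 8
  u + 3v + s3 = 6
  u, v, s1, s2, s3 ≥ 0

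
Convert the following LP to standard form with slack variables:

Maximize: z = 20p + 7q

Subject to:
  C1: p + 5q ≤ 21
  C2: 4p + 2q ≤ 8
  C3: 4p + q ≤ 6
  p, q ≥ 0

max z = 20p + 7q

s.t.
  p + 5q + s1 = 21
  4p + 2q + s2 = 8
  4p + q + s3 = 6
  p, q, s1, s2, s3 ≥ 0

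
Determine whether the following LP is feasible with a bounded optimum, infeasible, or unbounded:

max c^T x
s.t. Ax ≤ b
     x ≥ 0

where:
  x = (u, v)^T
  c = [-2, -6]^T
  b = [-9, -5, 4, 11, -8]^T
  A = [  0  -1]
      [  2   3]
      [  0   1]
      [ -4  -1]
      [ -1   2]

Infeasible (no feasible solution exists)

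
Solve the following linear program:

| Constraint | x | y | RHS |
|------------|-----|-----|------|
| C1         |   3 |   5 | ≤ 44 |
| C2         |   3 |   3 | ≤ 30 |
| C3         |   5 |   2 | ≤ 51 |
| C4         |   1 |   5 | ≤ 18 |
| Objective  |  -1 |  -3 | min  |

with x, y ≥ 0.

Evaluate the objective at each vertex of the feasible region:
  z(0, 0) = 0
  z(10, 0) = -10
  z(8, 2) = -14  ←
  z(0, 3.6) = -10.8
The minimum is at x = 8, y = 2.

x = 8, y = 2, z = -14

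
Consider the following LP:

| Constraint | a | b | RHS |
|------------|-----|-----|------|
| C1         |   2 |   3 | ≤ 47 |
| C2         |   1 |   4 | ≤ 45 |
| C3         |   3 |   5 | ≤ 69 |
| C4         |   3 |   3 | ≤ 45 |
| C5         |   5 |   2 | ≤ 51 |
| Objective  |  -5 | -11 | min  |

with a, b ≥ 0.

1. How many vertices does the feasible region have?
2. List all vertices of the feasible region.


1. 5
2. (0, 0), (10.2, 0), (7, 8), (5, 10), (0, 11.25)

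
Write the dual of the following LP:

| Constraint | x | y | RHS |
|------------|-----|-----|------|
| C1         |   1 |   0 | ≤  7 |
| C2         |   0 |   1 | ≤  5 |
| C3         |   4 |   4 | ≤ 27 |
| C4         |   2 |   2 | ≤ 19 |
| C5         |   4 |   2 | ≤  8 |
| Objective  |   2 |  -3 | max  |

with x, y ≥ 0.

Primal max cᵀx s.t. Ax ≤ b, x ≥ 0  →  Dual min bᵀy s.t. Aᵀy ≥ c, y ≥ 0.

Minimize: z = 7y1 + 5y2 + 27y3 + 19y4 + 8y5

Subject to:
  y1 + 4y3 + 2y4 + 4y5 ≥ 2
  y2 + 4y3 + 2y4 + 2y5 ≥ -3
  y1, y2, y3, y4, y5 ≥ 0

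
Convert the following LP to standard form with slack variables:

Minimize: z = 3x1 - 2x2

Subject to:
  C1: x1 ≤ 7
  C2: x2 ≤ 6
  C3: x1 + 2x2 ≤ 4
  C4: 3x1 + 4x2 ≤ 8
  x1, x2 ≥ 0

min z = 3x1 - 2x2

s.t.
  x1 + s1 = 7
  x2 + s2 = 6
  x1 + 2x2 + s3 = 4
  3x1 + 4x2 + s4 = 8
  x1, x2, s1, s2, s3, s4 ≥ 0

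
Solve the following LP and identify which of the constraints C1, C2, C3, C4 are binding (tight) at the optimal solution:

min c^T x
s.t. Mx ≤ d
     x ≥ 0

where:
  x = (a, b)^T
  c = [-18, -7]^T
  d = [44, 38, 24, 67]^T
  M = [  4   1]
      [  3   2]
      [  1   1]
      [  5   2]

At a = 10, b = 4, compute slack b - a·x for each constraint:
  C1: 44 − 44 = 0  (binding)
  C2: 38 − 38 = 0  (binding)
  C3: 24 − 14 = 10  (slack)
  C4: 67 − 58 = 9  (slack)

Optimal: a = 10, b = 4
Binding: C1, C2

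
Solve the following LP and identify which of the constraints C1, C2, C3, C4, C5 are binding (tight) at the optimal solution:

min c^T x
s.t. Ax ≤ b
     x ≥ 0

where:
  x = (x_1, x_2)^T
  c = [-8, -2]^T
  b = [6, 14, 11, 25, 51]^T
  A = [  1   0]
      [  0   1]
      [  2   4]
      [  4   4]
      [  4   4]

At x_1 = 5.5, x_2 = 0, compute slack b - a·x for each constraint:
  C1: 6 − 5.5 = 0.5  (slack)
  C2: 14 − 0 = 14  (slack)
  C3: 11 − 11 = 0  (binding)
  C4: 25 − 22 = 3  (slack)
  C5: 51 − 22 = 29  (slack)

Optimal: x_1 = 5.5, x_2 = 0
Binding: C3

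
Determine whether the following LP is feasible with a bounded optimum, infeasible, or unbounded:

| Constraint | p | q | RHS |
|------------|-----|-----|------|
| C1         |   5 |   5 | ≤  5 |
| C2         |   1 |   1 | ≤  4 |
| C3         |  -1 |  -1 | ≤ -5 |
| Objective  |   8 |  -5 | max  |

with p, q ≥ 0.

Infeasible (no feasible solution exists)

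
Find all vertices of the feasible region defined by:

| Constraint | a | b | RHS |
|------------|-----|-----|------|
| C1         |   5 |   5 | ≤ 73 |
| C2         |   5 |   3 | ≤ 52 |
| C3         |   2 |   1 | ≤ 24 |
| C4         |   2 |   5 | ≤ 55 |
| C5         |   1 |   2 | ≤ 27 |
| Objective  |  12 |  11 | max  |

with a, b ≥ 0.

(0, 0), (10.4, 0), (5, 9), (0, 11)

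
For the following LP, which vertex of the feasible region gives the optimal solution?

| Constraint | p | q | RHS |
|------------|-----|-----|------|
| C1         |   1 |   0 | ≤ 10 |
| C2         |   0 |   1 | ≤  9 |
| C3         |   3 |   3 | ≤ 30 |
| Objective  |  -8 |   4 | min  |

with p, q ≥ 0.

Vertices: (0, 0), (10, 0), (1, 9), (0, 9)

Evaluate the objective at each vertex of the feasible region:
  z(0, 0) = 0
  z(10, 0) = -80  ←
  z(1, 9) = 28
  z(0, 9) = 36
The minimum is at p = 10, q = 0.

(10, 0)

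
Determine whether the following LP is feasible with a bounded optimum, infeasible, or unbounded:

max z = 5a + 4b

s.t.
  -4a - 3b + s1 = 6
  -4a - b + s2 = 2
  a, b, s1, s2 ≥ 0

Unbounded (objective can increase without bound)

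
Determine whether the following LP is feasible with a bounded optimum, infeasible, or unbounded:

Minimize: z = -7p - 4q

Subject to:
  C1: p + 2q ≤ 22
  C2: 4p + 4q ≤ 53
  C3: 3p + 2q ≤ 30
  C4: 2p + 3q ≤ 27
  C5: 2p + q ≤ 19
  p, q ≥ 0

Feasible with a bounded optimal solution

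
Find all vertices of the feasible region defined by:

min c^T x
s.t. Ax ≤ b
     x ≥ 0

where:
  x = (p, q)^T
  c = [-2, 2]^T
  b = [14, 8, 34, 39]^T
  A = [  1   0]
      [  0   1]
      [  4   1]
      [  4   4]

(0, 0), (8.5, 0), (8.083, 1.667), (1.75, 8), (0, 8)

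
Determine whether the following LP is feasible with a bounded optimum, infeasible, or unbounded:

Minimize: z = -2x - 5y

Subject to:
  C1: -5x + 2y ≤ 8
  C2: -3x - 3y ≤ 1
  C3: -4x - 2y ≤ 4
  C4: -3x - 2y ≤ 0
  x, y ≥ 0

Unbounded (objective can decrease without bound)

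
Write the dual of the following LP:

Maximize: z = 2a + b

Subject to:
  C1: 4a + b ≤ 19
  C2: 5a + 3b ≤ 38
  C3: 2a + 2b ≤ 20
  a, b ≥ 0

Primal max cᵀx s.t. Ax ≤ b, x ≥ 0  →  Dual min bᵀy s.t. Aᵀy ≥ c, y ≥ 0.

Minimize: z = 19y1 + 38y2 + 20y3

Subject to:
  4y1 + 5y2 + 2y3 ≥ 2
  y1 + 3y2 + 2y3 ≥ 1
  y1, y2, y3 ≥ 0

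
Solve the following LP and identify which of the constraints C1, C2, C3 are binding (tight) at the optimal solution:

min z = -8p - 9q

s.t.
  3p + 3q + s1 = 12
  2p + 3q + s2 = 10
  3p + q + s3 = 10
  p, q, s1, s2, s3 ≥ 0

At p = 2, q = 2, compute slack b - a·x for each constraint:
  C1: 12 − 12 = 0  (binding)
  C2: 10 − 10 = 0  (binding)
  C3: 10 − 8 = 2  (slack)

Optimal: p = 2, q = 2
Binding: C1, C2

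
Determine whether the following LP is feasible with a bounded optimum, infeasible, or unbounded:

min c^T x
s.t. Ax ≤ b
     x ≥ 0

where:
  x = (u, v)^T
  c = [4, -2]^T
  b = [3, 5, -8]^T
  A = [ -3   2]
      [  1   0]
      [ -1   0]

Infeasible (no feasible solution exists)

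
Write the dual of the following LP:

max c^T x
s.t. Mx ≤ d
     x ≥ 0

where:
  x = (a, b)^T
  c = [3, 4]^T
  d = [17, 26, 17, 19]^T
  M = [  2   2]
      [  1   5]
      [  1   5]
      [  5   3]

Primal max cᵀx s.t. Ax ≤ b, x ≥ 0  →  Dual min bᵀy s.t. Aᵀy ≥ c, y ≥ 0.

Minimize: z = 17y1 + 26y2 + 17y3 + 19y4

Subject to:
  2y1 + y2 + y3 + 5y4 ≥ 3
  2y1 + 5y2 + 5y3 + 3y4 ≥ 4
  y1, y2, y3, y4 ≥ 0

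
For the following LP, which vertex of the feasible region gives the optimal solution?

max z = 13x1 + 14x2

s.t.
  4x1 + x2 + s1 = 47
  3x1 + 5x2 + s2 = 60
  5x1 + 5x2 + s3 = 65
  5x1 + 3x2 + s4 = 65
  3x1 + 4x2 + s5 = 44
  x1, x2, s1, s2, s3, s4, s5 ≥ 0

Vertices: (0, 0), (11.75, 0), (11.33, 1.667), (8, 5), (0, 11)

Evaluate the objective at each vertex of the feasible region:
  z(0, 0) = 0
  z(11.75, 0) = 152.8
  z(11.33, 1.667) = 170.7
  z(8, 5) = 174  ←
  z(0, 11) = 154
The maximum is at x1 = 8, x2 = 5.

(8, 5)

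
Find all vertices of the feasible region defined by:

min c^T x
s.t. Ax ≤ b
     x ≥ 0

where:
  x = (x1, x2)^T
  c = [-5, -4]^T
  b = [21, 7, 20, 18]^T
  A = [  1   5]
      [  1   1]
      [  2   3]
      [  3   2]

(0, 0), (6, 0), (4, 3), (3.5, 3.5), (0, 4.2)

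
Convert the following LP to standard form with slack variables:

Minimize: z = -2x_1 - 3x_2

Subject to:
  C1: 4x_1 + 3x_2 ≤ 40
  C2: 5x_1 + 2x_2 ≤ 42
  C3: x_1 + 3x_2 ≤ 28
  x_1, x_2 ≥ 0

min z = -2x_1 - 3x_2

s.t.
  4x_1 + 3x_2 + s1 = 40
  5x_1 + 2x_2 + s2 = 42
  x_1 + 3x_2 + s3 = 28
  x_1, x_2, s1, s2, s3 ≥ 0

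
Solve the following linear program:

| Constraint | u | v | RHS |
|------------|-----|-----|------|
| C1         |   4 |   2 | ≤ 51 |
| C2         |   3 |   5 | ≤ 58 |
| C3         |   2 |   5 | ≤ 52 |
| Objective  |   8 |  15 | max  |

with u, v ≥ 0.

Evaluate the objective at each vertex of the feasible region:
  z(0, 0) = 0
  z(12.75, 0) = 102
  z(9.929, 5.643) = 164.1
  z(6, 8) = 168  ←
  z(0, 10.4) = 156
The maximum is at u = 6, v = 8.

u = 6, v = 8, z = 168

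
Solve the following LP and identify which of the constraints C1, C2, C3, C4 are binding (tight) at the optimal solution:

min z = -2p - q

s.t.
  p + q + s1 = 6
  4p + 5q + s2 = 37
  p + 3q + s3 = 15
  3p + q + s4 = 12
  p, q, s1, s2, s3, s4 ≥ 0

At p = 3, q = 3, compute slack b - a·x for each constraint:
  C1: 6 − 6 = 0  (binding)
  C2: 37 − 27 = 10  (slack)
  C3: 15 − 12 = 3  (slack)
  C4: 12 − 12 = 0  (binding)

Optimal: p = 3, q = 3
Binding: C1, C4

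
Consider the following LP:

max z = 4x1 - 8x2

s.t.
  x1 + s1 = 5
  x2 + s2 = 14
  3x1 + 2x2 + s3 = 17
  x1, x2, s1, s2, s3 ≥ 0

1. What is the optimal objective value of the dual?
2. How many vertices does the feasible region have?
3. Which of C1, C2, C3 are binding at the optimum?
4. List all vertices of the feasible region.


1. 20
2. 4
3. C1
4. (0, 0), (5, 0), (5, 1), (0, 8.5)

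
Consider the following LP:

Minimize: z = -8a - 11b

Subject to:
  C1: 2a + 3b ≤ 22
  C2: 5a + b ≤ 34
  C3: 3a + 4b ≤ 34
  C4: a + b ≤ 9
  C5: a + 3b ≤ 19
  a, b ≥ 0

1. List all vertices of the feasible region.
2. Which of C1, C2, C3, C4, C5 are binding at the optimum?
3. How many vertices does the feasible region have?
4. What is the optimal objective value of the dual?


1. (0, 0), (6.8, 0), (6.25, 2.75), (5, 4), (3, 5.333), (0, 6.333)
2. C1, C4
3. 6
4. -84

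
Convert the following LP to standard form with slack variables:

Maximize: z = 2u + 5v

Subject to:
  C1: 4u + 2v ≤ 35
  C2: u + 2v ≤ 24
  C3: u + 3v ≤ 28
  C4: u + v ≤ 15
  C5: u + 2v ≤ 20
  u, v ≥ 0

max z = 2u + 5v

s.t.
  4u + 2v + s1 = 35
  u + 2v + s2 = 24
  u + 3v + s3 = 28
  u + v + s4 = 15
  u + 2v + s5 = 20
  u, v, s1, s2, s3, s4, s5 ≥ 0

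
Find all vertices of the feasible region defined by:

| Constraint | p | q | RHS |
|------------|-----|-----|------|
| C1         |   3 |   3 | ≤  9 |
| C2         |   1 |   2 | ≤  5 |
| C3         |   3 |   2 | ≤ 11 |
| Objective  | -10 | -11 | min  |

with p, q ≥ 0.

(0, 0), (3, 0), (1, 2), (0, 2.5)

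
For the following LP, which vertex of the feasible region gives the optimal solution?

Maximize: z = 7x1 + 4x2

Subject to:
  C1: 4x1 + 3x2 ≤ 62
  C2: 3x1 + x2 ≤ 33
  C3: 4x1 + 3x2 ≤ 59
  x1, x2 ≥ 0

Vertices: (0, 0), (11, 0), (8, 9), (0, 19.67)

Evaluate the objective at each vertex of the feasible region:
  z(0, 0) = 0
  z(11, 0) = 77
  z(8, 9) = 92  ←
  z(0, 19.67) = 78.67
The maximum is at x1 = 8, x2 = 9.

(8, 9)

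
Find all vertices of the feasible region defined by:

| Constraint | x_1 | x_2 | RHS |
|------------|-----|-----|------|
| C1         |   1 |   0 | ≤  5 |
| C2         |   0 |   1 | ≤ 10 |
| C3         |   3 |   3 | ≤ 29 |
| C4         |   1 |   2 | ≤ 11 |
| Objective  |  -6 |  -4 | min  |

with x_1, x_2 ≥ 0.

(0, 0), (5, 0), (5, 3), (0, 5.5)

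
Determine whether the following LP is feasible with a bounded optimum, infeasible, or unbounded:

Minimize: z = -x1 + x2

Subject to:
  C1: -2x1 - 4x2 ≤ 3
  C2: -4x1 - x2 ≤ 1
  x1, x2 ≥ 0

Unbounded (objective can decrease without bound)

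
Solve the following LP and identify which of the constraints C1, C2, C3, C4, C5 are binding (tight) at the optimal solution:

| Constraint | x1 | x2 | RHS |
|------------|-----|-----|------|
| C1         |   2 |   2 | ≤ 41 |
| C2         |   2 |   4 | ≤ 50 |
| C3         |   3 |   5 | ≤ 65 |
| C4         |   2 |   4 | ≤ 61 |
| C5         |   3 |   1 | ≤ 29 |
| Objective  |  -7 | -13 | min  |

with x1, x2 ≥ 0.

At x1 = 5, x2 = 10, compute slack b - a·x for each constraint:
  C1: 41 − 30 = 11  (slack)
  C2: 50 − 50 = 0  (binding)
  C3: 65 − 65 = 0  (binding)
  C4: 61 − 50 = 11  (slack)
  C5: 29 − 25 = 4  (slack)

Optimal: x1 = 5, x2 = 10
Binding: C2, C3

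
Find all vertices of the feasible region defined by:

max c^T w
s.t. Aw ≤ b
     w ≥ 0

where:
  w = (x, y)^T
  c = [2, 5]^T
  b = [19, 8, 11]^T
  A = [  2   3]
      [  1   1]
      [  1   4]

(0, 0), (8, 0), (7, 1), (0, 2.75)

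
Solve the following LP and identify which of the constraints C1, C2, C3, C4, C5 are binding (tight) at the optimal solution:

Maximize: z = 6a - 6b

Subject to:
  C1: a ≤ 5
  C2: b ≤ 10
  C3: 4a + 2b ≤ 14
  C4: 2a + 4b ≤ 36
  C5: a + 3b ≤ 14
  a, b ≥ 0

At a = 3.5, b = 0, compute slack b - a·x for each constraint:
  C1: 5 − 3.5 = 1.5  (slack)
  C2: 10 − 0 = 10  (slack)
  C3: 14 − 14 = 0  (binding)
  C4: 36 − 7 = 29  (slack)
  C5: 14 − 3.5 = 10.5  (slack)

Optimal: a = 3.5, b = 0
Binding: C3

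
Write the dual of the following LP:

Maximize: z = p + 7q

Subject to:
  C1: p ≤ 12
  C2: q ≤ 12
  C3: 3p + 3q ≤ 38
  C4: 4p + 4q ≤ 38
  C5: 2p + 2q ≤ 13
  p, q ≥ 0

Primal max cᵀx s.t. Ax ≤ b, x ≥ 0  →  Dual min bᵀy s.t. Aᵀy ≥ c, y ≥ 0.

Minimize: z = 12y1 + 12y2 + 38y3 + 38y4 + 13y5

Subject to:
  y1 + 3y3 + 4y4 + 2y5 ≥ 1
  y2 + 3y3 + 4y4 + 2y5 ≥ 7
  y1, y2, y3, y4, y5 ≥ 0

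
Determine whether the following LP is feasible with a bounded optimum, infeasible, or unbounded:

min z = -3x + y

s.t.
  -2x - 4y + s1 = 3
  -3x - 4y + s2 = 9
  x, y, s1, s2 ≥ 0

Unbounded (objective can decrease without bound)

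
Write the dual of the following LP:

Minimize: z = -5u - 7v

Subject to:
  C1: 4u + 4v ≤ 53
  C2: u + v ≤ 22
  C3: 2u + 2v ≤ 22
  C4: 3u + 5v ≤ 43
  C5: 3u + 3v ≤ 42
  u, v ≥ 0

Primal min cᵀx s.t. Ax ≤ b, x ≥ 0  →  Dual max −bᵀy s.t. Aᵀy ≥ −c, y ≥ 0.

Maximize: z = -53y1 - 22y2 - 22y3 - 43y4 - 42y5

Subject to:
  4y1 + y2 + 2y3 + 3y4 + 3y5 ≥ 5
  4y1 + y2 + 2y3 + 5y4 + 3y5 ≥ 7
  y1, y2, y3, y4, y5 ≥ 0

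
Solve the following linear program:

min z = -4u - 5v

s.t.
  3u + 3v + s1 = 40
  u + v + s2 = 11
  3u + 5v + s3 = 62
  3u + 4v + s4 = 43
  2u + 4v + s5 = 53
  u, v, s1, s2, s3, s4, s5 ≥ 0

Evaluate the objective at each vertex of the feasible region:
  z(0, 0) = 0
  z(11, 0) = -44
  z(1, 10) = -54  ←
  z(0, 10.75) = -53.75
The minimum is at u = 1, v = 10.

u = 1, v = 10, z = -54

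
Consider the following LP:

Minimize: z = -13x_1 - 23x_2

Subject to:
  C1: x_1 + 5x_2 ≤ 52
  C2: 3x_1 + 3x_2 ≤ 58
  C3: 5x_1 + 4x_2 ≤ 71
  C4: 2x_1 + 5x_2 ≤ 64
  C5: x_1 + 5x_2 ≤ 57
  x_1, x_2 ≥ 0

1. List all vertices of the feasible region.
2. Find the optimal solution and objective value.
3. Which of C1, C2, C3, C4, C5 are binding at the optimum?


1. (0, 0), (14.2, 0), (7, 9), (0, 10.4)
2. x_1 = 7, x_2 = 9, z = -298
3. C1, C3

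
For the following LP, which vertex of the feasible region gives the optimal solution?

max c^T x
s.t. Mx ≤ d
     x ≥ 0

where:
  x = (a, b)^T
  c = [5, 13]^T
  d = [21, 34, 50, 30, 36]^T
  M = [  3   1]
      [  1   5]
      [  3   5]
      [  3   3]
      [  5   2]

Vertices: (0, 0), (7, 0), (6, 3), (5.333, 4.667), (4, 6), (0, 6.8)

Evaluate the objective at each vertex of the feasible region:
  z(0, 0) = 0
  z(7, 0) = 35
  z(6, 3) = 69
  z(5.333, 4.667) = 87.33
  z(4, 6) = 98  ←
  z(0, 6.8) = 88.4
The maximum is at a = 4, b = 6.

(4, 6)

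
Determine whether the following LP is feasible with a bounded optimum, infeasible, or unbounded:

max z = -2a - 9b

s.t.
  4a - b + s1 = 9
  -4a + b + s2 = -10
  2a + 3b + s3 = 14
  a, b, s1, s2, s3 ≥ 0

Infeasible (no feasible solution exists)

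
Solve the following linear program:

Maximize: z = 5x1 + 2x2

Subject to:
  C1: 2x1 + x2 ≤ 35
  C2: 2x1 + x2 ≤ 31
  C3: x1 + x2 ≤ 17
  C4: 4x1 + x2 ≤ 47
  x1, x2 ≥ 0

Evaluate the objective at each vertex of the feasible region:
  z(0, 0) = 0
  z(11.75, 0) = 58.75
  z(10, 7) = 64  ←
  z(0, 17) = 34
The maximum is at x1 = 10, x2 = 7.

x1 = 10, x2 = 7, z = 64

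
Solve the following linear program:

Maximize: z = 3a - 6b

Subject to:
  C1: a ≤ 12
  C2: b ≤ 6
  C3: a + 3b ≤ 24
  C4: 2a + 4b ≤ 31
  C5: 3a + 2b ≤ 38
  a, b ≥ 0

Evaluate the objective at each vertex of the feasible region:
  z(0, 0) = 0
  z(12, 0) = 36  ←
  z(12, 1) = 30
  z(11.25, 2.125) = 21
  z(3.5, 6) = -25.5
  z(0, 6) = -36
The maximum is at a = 12, b = 0.

a = 12, b = 0, z = 36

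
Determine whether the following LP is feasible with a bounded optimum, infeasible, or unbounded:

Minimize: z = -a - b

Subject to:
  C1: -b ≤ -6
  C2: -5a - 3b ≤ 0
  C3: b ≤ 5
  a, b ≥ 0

Infeasible (no feasible solution exists)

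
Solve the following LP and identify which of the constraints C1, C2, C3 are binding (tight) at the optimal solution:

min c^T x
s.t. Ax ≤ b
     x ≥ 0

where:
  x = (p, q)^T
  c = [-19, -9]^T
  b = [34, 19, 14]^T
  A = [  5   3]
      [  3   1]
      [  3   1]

At p = 2, q = 8, compute slack b - a·x for each constraint:
  C1: 34 − 34 = 0  (binding)
  C2: 19 − 14 = 5  (slack)
  C3: 14 − 14 = 0  (binding)

Optimal: p = 2, q = 8
Binding: C1, C3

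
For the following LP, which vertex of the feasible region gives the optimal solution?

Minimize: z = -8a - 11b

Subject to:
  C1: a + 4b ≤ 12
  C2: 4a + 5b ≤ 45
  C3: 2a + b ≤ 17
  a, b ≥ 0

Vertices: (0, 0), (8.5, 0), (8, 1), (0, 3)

Evaluate the objective at each vertex of the feasible region:
  z(0, 0) = 0
  z(8.5, 0) = -68
  z(8, 1) = -75  ←
  z(0, 3) = -33
The minimum is at a = 8, b = 1.

(8, 1)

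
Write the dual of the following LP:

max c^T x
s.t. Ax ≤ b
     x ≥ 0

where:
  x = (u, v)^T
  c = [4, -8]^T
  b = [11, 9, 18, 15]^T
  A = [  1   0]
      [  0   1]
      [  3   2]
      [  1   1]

Primal max cᵀx s.t. Ax ≤ b, x ≥ 0  →  Dual min bᵀy s.t. Aᵀy ≥ c, y ≥ 0.

Minimize: z = 11y1 + 9y2 + 18y3 + 15y4

Subject to:
  y1 + 3y3 + y4 ≥ 4
  y2 + 2y3 + y4 ≥ -8
  y1, y2, y3, y4 ≥ 0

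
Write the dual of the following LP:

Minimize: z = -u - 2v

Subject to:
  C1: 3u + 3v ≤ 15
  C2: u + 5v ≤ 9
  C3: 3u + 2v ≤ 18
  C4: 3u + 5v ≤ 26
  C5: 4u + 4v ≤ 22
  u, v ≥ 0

Primal min cᵀx s.t. Ax ≤ b, x ≥ 0  →  Dual max −bᵀy s.t. Aᵀy ≥ −c, y ≥ 0.

Maximize: z = -15y1 - 9y2 - 18y3 - 26y4 - 22y5

Subject to:
  3y1 + y2 + 3y3 + 3y4 + 4y5 ≥ 1
  3y1 + 5y2 + 2y3 + 5y4 + 4y5 ≥ 2
  y1, y2, y3, y4, y5 ≥ 0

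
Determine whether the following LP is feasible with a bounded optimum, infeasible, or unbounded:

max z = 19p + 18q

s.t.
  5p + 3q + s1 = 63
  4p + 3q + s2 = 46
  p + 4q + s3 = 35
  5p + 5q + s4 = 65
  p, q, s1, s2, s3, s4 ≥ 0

Feasible with a bounded optimal solution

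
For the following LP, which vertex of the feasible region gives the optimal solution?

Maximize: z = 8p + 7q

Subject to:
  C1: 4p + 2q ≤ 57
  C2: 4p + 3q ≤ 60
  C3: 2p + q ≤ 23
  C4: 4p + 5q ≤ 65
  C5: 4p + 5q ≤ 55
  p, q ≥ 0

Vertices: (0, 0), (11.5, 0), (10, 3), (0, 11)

Evaluate the objective at each vertex of the feasible region:
  z(0, 0) = 0
  z(11.5, 0) = 92
  z(10, 3) = 101  ←
  z(0, 11) = 77
The maximum is at p = 10, q = 3.

(10, 3)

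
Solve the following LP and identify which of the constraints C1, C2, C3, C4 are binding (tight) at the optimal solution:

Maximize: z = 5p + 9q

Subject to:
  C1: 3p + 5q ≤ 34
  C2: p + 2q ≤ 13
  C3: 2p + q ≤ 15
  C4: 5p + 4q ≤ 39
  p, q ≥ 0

At p = 3, q = 5, compute slack b - a·x for each constraint:
  C1: 34 − 34 = 0  (binding)
  C2: 13 − 13 = 0  (binding)
  C3: 15 − 11 = 4  (slack)
  C4: 39 − 35 = 4  (slack)

Optimal: p = 3, q = 5
Binding: C1, C2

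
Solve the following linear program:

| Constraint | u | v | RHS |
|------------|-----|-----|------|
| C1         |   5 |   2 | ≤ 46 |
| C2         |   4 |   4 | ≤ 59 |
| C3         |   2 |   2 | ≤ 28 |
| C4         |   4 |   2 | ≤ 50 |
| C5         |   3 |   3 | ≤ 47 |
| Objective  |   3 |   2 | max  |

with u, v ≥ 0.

Evaluate the objective at each vertex of the feasible region:
  z(0, 0) = 0
  z(9.2, 0) = 27.6
  z(6, 8) = 34  ←
  z(0, 14) = 28
The maximum is at u = 6, v = 8.

u = 6, v = 8, z = 34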